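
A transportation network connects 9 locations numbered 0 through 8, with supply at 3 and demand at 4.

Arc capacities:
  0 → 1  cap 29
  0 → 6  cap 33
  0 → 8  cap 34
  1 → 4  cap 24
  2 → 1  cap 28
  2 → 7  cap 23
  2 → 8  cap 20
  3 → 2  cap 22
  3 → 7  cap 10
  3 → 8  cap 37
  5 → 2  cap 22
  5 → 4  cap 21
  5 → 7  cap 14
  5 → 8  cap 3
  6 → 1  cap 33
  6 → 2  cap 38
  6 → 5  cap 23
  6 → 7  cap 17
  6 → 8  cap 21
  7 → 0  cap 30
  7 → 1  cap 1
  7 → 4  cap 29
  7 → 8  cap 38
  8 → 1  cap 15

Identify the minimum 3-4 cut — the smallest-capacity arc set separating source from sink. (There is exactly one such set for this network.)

augment #1: 3→7→4 push 10
augment #2: 3→2→1→4 push 22
augment #3: 3→8→1→4 push 2
augment #4: 3→8→1→2→7→4 push 13
max flow = 47; residual-reachable set from 3 gives S-side
cut edges (S→T): {(3,2), (3,7), (8,1)} total cap 47

Min-cut arcs: {(3,2), (3,7), (8,1)} (total capacity 47)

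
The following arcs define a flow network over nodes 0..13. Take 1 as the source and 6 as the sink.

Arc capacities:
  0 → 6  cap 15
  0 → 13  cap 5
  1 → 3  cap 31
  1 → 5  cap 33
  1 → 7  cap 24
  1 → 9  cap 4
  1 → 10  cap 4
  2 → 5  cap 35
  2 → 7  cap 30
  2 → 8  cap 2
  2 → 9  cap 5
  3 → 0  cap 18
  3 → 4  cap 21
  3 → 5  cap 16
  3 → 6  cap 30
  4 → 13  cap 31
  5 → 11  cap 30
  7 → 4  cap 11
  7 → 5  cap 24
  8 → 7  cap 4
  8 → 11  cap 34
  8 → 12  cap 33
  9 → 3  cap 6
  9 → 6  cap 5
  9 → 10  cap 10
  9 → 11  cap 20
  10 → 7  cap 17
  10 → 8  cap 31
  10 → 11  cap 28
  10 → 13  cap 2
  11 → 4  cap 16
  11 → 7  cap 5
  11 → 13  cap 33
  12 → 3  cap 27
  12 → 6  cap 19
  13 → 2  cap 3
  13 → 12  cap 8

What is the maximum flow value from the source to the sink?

Maximum flow value: 50

augment #1: 1→3→6 bottleneck 30, total now 30
augment #2: 1→9→6 bottleneck 4, total now 34
augment #3: 1→3→0→6 bottleneck 1, total now 35
augment #4: 1→10→8→12→6 bottleneck 4, total now 39
augment #5: 1→5→11→13→12→6 bottleneck 8, total now 47
augment #6: 1→5→11→13→2→9→6 bottleneck 1, total now 48
augment #7: 1→5→11→13→2→8→12→6 bottleneck 2, total now 50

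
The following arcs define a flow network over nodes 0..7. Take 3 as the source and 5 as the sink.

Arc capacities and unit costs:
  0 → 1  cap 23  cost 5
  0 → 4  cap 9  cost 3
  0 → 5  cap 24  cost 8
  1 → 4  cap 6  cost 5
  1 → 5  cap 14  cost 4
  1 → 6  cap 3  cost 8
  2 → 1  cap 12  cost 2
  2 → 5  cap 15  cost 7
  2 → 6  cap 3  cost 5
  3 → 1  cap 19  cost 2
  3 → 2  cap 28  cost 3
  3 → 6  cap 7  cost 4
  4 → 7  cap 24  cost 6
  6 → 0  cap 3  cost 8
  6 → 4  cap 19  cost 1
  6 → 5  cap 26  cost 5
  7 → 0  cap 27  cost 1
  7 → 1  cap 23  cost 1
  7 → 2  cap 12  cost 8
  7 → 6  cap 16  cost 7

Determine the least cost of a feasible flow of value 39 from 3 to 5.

Minimum cost for 39 units: 336

shortest-cost path #1: 3→1→5 push 14 @ unit cost 6 (adds 84)
shortest-cost path #2: 3→6→5 push 7 @ unit cost 9 (adds 63)
shortest-cost path #3: 3→2→5 push 15 @ unit cost 10 (adds 150)
shortest-cost path #4: 3→2→6→5 push 3 @ unit cost 13 (adds 39)
total cost = 336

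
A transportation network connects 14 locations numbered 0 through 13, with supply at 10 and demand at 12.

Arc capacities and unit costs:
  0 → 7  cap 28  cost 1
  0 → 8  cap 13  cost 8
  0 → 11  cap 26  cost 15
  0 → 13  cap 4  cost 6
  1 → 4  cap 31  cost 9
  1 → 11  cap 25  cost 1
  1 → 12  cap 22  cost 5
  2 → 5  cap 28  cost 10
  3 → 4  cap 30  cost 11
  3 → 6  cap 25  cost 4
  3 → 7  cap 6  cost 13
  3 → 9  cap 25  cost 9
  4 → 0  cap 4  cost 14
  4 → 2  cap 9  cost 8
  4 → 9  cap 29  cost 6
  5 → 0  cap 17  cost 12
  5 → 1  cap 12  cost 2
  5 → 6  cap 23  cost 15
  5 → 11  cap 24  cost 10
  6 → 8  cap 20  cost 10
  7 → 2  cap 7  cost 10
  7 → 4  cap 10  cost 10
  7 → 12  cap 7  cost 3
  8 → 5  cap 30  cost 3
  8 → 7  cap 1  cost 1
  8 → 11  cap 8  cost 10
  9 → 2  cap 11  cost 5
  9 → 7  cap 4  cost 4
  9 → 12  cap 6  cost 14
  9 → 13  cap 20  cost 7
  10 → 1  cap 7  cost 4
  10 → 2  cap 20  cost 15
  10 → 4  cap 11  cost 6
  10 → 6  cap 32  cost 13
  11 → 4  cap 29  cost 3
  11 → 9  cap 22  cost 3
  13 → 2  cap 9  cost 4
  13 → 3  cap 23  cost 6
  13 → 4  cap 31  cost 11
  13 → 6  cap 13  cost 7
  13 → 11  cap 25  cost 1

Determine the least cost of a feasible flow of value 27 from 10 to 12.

shortest-cost path #1: 10→1→12 push 7 @ unit cost 9 (adds 63)
shortest-cost path #2: 10→4→9→7→12 push 4 @ unit cost 19 (adds 76)
shortest-cost path #3: 10→4→0→7→12 push 3 @ unit cost 24 (adds 72)
shortest-cost path #4: 10→4→9→12 push 4 @ unit cost 26 (adds 104)
shortest-cost path #5: 10→6→8→7→0→4→9→12 push 1 @ unit cost 29 (adds 29)
shortest-cost path #6: 10→2→5→1→12 push 8 @ unit cost 32 (adds 256)
total cost = 600

Minimum cost for 27 units: 600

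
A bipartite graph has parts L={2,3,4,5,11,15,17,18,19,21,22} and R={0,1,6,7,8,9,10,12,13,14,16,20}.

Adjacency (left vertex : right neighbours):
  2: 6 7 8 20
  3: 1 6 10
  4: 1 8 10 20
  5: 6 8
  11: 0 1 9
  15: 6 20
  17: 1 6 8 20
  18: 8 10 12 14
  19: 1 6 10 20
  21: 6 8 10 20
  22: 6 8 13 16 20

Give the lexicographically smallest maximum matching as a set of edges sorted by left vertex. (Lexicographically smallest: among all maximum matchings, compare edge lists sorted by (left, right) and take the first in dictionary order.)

Lex-smallest maximum matching: {(2,7), (3,1), (4,8), (5,6), (11,0), (15,20), (18,12), (19,10), (22,13)}

|M| = 9 (so the lex-smallest maximum matching has 9 edges)
process left vertices in ascending order; for each, take the smallest-labelled available neighbour that still permits 9 edges overall, or leave it unmatched if none does
lex-smallest matching: {2-7, 3-1, 4-8, 5-6, 11-0, 15-20, 18-12, 19-10, 22-13}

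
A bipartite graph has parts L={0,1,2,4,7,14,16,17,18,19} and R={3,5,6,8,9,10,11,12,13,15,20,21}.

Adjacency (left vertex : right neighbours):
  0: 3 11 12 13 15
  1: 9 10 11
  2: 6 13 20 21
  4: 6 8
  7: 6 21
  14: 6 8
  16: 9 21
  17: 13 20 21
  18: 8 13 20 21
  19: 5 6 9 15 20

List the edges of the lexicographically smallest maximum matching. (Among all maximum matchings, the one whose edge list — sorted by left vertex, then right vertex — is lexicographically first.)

|M| = 9 (so the lex-smallest maximum matching has 9 edges)
process left vertices in ascending order; for each, take the smallest-labelled available neighbour that still permits 9 edges overall, or leave it unmatched if none does
lex-smallest matching: {0-3, 1-10, 2-6, 4-8, 7-21, 16-9, 17-13, 18-20, 19-5}

Lex-smallest maximum matching: {(0,3), (1,10), (2,6), (4,8), (7,21), (16,9), (17,13), (18,20), (19,5)}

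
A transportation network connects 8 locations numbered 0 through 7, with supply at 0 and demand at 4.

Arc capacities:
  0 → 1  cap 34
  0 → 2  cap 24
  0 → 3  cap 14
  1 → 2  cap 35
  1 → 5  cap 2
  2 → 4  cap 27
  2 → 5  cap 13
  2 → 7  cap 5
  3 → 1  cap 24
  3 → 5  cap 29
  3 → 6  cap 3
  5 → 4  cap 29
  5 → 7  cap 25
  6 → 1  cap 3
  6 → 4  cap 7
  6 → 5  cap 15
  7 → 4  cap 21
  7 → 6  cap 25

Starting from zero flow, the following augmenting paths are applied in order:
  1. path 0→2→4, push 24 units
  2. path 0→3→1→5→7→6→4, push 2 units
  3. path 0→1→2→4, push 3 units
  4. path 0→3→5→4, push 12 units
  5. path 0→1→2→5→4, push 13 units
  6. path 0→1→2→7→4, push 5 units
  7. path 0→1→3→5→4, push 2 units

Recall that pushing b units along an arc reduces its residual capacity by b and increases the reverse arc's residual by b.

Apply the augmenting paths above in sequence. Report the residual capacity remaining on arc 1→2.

Residual capacity of (1,2): 14

after path 1 (0→2→4, push 24): res(1,2)=35
after path 2 (0→3→1→5→7→6→4, push 2): res(1,2)=35
after path 3 (0→1→2→4, push 3): res(1,2)=32
after path 4 (0→3→5→4, push 12): res(1,2)=32
after path 5 (0→1→2→5→4, push 13): res(1,2)=19
after path 6 (0→1→2→7→4, push 5): res(1,2)=14
after path 7 (0→1→3→5→4, push 2): res(1,2)=14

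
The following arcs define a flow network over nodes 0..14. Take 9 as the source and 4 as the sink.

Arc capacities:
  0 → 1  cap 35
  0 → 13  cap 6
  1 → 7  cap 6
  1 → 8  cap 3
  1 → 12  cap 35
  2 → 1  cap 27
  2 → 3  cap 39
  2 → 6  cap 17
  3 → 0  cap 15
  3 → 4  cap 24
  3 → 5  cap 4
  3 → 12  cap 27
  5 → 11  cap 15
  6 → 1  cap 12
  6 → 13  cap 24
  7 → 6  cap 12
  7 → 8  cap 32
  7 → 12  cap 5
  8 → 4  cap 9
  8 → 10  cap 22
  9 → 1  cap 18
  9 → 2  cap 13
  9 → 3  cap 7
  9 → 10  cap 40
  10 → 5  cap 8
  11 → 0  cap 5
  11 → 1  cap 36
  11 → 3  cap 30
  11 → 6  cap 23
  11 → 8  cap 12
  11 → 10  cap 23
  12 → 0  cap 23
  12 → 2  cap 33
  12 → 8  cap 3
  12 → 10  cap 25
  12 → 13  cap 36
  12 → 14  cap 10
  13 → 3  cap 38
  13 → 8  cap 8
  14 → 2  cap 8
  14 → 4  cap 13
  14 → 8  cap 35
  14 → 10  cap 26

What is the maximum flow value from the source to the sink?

augment #1: 9→3→4 bottleneck 7, total now 7
augment #2: 9→1→8→4 bottleneck 3, total now 10
augment #3: 9→2→3→4 bottleneck 13, total now 23
augment #4: 9→1→7→8→4 bottleneck 6, total now 29
augment #5: 9→1→12→14→4 bottleneck 9, total now 38
augment #6: 9→10→5→11→3→4 bottleneck 4, total now 42
augment #7: 9→10→5→11→1→12→14→4 bottleneck 1, total now 43

Maximum flow value: 43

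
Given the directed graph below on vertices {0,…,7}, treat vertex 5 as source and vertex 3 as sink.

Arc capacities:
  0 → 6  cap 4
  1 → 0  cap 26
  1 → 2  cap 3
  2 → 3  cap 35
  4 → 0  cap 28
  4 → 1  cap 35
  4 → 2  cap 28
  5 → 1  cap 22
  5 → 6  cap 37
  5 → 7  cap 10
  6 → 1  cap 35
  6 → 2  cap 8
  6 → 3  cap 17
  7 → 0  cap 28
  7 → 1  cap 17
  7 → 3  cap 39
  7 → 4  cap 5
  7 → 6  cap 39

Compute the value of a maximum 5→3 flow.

Maximum flow value: 38

augment #1: 5→6→3 bottleneck 17, total now 17
augment #2: 5→7→3 bottleneck 10, total now 27
augment #3: 5→1→2→3 bottleneck 3, total now 30
augment #4: 5→6→2→3 bottleneck 8, total now 38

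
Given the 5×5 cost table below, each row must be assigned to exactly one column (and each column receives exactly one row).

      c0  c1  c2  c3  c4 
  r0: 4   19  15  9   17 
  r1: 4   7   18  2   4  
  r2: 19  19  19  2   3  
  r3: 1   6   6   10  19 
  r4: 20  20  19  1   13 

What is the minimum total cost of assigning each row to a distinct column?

Minimum assignment cost: 21

optimal assignment: row0→col0 (cost 4), row1→col1 (cost 7), row2→col4 (cost 3), row3→col2 (cost 6), row4→col3 (cost 1)
total = 4 + 7 + 3 + 6 + 1 = 21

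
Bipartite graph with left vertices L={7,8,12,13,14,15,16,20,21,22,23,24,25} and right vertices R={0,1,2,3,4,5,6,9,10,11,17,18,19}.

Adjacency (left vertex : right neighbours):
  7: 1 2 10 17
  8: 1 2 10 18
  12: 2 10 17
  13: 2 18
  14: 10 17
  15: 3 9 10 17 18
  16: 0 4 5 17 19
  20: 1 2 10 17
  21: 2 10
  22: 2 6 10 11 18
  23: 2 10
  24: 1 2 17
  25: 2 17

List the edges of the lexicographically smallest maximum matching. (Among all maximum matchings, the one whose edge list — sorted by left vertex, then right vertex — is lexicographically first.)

Lex-smallest maximum matching: {(7,1), (8,2), (12,10), (13,18), (14,17), (15,3), (16,0), (22,6)}

|M| = 8 (so the lex-smallest maximum matching has 8 edges)
process left vertices in ascending order; for each, take the smallest-labelled available neighbour that still permits 8 edges overall, or leave it unmatched if none does
lex-smallest matching: {7-1, 8-2, 12-10, 13-18, 14-17, 15-3, 16-0, 22-6}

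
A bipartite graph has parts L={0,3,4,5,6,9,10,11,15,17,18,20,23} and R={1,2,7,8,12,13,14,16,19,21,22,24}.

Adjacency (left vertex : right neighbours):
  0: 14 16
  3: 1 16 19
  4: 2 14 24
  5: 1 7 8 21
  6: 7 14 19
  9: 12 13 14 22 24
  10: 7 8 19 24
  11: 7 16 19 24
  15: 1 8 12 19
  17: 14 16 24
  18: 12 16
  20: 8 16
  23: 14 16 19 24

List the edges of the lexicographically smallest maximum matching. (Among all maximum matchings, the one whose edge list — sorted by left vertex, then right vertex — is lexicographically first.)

|M| = 11 (so the lex-smallest maximum matching has 11 edges)
process left vertices in ascending order; for each, take the smallest-labelled available neighbour that still permits 11 edges overall, or leave it unmatched if none does
lex-smallest matching: {0-14, 3-1, 4-2, 5-21, 6-7, 9-13, 10-8, 11-16, 15-12, 17-24, 23-19}

Lex-smallest maximum matching: {(0,14), (3,1), (4,2), (5,21), (6,7), (9,13), (10,8), (11,16), (15,12), (17,24), (23,19)}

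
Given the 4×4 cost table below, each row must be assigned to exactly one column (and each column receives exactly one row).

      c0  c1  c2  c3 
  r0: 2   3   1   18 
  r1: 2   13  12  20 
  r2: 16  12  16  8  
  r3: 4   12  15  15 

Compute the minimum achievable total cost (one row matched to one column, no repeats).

Minimum assignment cost: 23

optimal assignment: row0→col2 (cost 1), row1→col0 (cost 2), row2→col3 (cost 8), row3→col1 (cost 12)
total = 1 + 2 + 8 + 12 = 23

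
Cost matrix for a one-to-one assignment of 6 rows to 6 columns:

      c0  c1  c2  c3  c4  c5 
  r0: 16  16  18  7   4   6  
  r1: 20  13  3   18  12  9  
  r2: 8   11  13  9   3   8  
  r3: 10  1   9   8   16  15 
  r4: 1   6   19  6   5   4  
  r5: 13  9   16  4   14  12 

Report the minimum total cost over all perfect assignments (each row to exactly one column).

optimal assignment: row0→col5 (cost 6), row1→col2 (cost 3), row2→col4 (cost 3), row3→col1 (cost 1), row4→col0 (cost 1), row5→col3 (cost 4)
total = 6 + 3 + 3 + 1 + 1 + 4 = 18

Minimum assignment cost: 18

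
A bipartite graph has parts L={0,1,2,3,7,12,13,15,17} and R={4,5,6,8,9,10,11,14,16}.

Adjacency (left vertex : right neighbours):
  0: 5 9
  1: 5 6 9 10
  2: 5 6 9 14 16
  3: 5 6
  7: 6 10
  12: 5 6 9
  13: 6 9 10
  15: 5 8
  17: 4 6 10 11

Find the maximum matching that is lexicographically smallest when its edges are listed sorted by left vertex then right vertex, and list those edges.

Lex-smallest maximum matching: {(0,5), (1,6), (2,14), (7,10), (12,9), (15,8), (17,4)}

|M| = 7 (so the lex-smallest maximum matching has 7 edges)
process left vertices in ascending order; for each, take the smallest-labelled available neighbour that still permits 7 edges overall, or leave it unmatched if none does
lex-smallest matching: {0-5, 1-6, 2-14, 7-10, 12-9, 15-8, 17-4}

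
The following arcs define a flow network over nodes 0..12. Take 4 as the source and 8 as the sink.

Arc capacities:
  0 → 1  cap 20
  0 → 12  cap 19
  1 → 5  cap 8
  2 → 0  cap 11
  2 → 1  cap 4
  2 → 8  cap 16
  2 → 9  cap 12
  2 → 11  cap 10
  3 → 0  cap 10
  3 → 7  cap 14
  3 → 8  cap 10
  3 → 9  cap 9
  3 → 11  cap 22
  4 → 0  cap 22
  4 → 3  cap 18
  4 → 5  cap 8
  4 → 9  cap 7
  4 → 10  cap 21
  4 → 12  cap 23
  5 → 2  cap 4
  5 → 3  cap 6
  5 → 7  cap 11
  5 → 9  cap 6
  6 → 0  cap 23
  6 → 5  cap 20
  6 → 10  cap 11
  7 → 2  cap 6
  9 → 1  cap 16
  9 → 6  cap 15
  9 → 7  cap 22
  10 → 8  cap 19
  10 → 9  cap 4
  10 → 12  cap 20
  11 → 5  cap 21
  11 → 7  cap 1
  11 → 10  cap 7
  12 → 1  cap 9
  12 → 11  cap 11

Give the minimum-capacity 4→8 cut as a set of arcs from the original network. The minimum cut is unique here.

Min-cut arcs: {(3,8), (5,2), (7,2), (10,8)} (total capacity 39)

augment #1: 4→3→8 push 10
augment #2: 4→10→8 push 19
augment #3: 4→5→2→8 push 4
augment #4: 4→3→7→2→8 push 6
max flow = 39; residual-reachable set from 4 gives S-side
cut edges (S→T): {(3,8), (5,2), (7,2), (10,8)} total cap 39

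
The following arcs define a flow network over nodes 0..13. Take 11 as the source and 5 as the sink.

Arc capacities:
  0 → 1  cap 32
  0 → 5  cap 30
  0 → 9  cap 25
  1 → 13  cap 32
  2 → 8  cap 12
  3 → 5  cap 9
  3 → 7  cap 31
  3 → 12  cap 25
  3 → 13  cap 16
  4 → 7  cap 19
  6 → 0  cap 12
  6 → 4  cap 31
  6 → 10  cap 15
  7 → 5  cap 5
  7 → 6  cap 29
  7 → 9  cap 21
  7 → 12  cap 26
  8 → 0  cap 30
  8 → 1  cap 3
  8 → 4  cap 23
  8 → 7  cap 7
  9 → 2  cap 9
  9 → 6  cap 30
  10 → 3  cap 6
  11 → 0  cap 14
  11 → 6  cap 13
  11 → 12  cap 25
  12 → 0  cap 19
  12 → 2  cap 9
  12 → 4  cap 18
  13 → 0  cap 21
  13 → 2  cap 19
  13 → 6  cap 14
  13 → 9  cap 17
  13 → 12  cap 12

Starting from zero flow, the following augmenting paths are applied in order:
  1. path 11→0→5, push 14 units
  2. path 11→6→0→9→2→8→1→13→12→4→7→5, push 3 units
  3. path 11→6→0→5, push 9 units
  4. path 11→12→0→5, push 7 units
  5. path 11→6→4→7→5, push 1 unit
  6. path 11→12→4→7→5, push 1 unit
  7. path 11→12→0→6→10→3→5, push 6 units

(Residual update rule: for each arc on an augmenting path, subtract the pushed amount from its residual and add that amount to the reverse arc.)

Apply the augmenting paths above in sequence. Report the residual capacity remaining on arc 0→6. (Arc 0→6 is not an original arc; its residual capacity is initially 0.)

after path 1 (11→0→5, push 14): res(0,6)=0
after path 2 (11→6→0→9→2→8→1→13→12→4→7→5, push 3): res(0,6)=3
after path 3 (11→6→0→5, push 9): res(0,6)=12
after path 4 (11→12→0→5, push 7): res(0,6)=12
after path 5 (11→6→4→7→5, push 1): res(0,6)=12
after path 6 (11→12→4→7→5, push 1): res(0,6)=12
after path 7 (11→12→0→6→10→3→5, push 6): res(0,6)=6

Residual capacity of (0,6): 6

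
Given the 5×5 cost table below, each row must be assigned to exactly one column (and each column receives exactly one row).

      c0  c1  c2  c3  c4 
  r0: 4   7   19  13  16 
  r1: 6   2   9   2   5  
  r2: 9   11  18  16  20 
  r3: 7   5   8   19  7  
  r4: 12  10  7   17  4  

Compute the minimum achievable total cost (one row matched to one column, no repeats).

optimal assignment: row0→col0 (cost 4), row1→col3 (cost 2), row2→col1 (cost 11), row3→col2 (cost 8), row4→col4 (cost 4)
total = 4 + 2 + 11 + 8 + 4 = 29

Minimum assignment cost: 29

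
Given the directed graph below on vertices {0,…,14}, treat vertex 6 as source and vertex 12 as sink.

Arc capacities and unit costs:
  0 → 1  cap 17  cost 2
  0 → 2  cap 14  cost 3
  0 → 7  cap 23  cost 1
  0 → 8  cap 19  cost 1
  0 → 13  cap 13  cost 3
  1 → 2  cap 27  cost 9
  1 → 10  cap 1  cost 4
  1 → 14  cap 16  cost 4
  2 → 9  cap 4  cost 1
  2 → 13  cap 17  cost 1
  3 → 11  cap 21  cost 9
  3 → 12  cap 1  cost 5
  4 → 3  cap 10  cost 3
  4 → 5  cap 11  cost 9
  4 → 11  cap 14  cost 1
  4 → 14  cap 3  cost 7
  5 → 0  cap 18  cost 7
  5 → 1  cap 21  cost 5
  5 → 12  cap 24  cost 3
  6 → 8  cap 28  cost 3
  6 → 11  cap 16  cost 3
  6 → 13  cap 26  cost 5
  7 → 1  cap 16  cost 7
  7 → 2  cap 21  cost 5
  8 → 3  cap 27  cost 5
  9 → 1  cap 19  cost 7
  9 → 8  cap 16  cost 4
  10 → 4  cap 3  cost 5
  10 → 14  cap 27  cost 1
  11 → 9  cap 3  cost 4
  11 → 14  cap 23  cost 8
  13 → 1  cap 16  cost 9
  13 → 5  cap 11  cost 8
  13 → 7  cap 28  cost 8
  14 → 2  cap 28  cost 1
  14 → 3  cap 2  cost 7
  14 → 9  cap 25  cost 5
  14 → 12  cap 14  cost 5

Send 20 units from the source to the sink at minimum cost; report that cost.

Minimum cost for 20 units: 317

shortest-cost path #1: 6→8→3→12 push 1 @ unit cost 13 (adds 13)
shortest-cost path #2: 6→11→14→12 push 14 @ unit cost 16 (adds 224)
shortest-cost path #3: 6→13→5→12 push 5 @ unit cost 16 (adds 80)
total cost = 317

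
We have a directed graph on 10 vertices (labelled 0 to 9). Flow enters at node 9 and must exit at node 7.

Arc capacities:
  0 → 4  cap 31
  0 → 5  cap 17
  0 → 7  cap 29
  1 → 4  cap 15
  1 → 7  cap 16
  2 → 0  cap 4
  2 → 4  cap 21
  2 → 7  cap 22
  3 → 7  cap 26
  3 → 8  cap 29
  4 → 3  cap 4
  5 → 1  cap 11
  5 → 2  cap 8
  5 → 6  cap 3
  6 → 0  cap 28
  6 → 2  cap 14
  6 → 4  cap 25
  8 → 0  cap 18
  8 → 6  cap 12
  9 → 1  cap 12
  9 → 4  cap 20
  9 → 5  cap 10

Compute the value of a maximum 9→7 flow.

Maximum flow value: 26

augment #1: 9→1→7 bottleneck 12, total now 12
augment #2: 9→4→3→7 bottleneck 4, total now 16
augment #3: 9→5→1→7 bottleneck 4, total now 20
augment #4: 9→5→2→7 bottleneck 6, total now 26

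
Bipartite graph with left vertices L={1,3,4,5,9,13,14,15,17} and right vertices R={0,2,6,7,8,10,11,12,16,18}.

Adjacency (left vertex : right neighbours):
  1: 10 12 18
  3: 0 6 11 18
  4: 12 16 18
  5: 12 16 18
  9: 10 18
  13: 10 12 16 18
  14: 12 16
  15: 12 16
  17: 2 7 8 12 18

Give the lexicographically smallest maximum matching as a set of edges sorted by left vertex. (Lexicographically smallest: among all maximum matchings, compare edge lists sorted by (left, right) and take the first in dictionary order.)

|M| = 6 (so the lex-smallest maximum matching has 6 edges)
process left vertices in ascending order; for each, take the smallest-labelled available neighbour that still permits 6 edges overall, or leave it unmatched if none does
lex-smallest matching: {1-10, 3-0, 4-12, 5-16, 9-18, 17-2}

Lex-smallest maximum matching: {(1,10), (3,0), (4,12), (5,16), (9,18), (17,2)}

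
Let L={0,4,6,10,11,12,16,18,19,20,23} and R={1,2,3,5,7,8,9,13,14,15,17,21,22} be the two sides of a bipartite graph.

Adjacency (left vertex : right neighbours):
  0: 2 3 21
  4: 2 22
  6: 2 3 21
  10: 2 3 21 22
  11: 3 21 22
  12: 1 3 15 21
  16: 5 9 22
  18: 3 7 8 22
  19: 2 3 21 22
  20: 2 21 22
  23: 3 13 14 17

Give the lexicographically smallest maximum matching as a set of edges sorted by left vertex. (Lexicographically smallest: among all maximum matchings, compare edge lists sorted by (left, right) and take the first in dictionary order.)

Lex-smallest maximum matching: {(0,2), (4,22), (6,3), (10,21), (12,1), (16,5), (18,7), (23,13)}

|M| = 8 (so the lex-smallest maximum matching has 8 edges)
process left vertices in ascending order; for each, take the smallest-labelled available neighbour that still permits 8 edges overall, or leave it unmatched if none does
lex-smallest matching: {0-2, 4-22, 6-3, 10-21, 12-1, 16-5, 18-7, 23-13}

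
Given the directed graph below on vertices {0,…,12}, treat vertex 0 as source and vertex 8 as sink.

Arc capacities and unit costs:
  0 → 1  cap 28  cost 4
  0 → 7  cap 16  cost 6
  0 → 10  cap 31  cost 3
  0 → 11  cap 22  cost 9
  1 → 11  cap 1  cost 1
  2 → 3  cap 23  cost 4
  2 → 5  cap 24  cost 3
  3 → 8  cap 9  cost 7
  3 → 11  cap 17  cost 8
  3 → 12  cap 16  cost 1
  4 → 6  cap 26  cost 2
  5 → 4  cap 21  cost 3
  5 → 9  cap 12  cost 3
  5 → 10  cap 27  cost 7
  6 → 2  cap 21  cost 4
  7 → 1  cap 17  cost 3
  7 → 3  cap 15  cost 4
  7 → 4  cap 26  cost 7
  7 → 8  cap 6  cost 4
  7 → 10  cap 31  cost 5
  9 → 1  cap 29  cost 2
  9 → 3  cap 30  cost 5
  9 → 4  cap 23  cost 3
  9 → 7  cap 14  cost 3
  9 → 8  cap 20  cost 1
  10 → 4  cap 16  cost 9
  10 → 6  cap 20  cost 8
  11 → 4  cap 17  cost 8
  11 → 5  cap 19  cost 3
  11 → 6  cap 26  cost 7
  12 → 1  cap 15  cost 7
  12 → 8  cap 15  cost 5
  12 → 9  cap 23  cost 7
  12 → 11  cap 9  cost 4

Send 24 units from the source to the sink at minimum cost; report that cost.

shortest-cost path #1: 0→7→8 push 6 @ unit cost 10 (adds 60)
shortest-cost path #2: 0→1→11→5→9→8 push 1 @ unit cost 12 (adds 12)
shortest-cost path #3: 0→11→5→9→8 push 11 @ unit cost 16 (adds 176)
shortest-cost path #4: 0→7→3→12→8 push 6 @ unit cost 16 (adds 96)
total cost = 344

Minimum cost for 24 units: 344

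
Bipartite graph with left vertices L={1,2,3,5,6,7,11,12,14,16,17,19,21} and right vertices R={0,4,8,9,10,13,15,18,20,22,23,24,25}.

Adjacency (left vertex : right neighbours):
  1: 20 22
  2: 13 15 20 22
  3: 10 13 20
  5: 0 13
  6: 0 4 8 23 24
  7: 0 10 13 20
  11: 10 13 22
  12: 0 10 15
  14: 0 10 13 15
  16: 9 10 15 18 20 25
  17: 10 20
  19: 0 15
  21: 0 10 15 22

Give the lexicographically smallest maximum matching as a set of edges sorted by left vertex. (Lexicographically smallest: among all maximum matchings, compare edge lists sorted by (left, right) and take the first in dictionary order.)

|M| = 8 (so the lex-smallest maximum matching has 8 edges)
process left vertices in ascending order; for each, take the smallest-labelled available neighbour that still permits 8 edges overall, or leave it unmatched if none does
lex-smallest matching: {1-20, 2-13, 3-10, 5-0, 6-4, 11-22, 12-15, 16-9}

Lex-smallest maximum matching: {(1,20), (2,13), (3,10), (5,0), (6,4), (11,22), (12,15), (16,9)}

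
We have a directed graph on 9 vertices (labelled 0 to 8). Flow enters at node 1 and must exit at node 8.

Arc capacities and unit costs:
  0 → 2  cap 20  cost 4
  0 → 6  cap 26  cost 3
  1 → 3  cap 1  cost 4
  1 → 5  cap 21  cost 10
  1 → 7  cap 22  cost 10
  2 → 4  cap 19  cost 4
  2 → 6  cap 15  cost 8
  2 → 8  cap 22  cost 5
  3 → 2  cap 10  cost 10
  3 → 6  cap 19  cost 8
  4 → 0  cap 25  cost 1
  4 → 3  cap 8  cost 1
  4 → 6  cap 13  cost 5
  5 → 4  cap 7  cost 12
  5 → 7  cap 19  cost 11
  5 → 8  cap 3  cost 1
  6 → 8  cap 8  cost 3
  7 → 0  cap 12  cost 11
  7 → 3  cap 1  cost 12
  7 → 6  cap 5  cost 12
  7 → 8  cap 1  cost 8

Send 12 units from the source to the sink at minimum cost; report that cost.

Minimum cost for 12 units: 245

shortest-cost path #1: 1→5→8 push 3 @ unit cost 11 (adds 33)
shortest-cost path #2: 1→3→6→8 push 1 @ unit cost 15 (adds 15)
shortest-cost path #3: 1→7→8 push 1 @ unit cost 18 (adds 18)
shortest-cost path #4: 1→7→6→8 push 5 @ unit cost 25 (adds 125)
shortest-cost path #5: 1→7→0→6→8 push 2 @ unit cost 27 (adds 54)
total cost = 245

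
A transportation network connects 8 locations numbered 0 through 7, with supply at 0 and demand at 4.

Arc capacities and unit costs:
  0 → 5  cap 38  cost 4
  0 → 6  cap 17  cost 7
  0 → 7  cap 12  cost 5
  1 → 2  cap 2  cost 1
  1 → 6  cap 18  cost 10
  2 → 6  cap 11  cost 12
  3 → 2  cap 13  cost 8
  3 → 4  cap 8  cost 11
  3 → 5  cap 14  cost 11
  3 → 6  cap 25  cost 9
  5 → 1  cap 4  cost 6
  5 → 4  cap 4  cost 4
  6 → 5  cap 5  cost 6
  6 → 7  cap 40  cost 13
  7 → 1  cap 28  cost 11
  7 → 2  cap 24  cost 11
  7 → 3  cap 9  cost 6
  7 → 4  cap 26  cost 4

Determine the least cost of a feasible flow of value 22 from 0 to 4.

Minimum cost for 22 units: 284

shortest-cost path #1: 0→5→4 push 4 @ unit cost 8 (adds 32)
shortest-cost path #2: 0→7→4 push 12 @ unit cost 9 (adds 108)
shortest-cost path #3: 0→6→7→4 push 6 @ unit cost 24 (adds 144)
total cost = 284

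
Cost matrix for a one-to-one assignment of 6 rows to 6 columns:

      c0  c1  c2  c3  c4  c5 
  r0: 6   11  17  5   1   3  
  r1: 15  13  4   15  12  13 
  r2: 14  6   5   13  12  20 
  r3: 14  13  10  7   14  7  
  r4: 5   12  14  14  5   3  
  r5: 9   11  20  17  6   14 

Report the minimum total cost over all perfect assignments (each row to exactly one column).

optimal assignment: row0→col4 (cost 1), row1→col2 (cost 4), row2→col1 (cost 6), row3→col3 (cost 7), row4→col5 (cost 3), row5→col0 (cost 9)
total = 1 + 4 + 6 + 7 + 3 + 9 = 30

Minimum assignment cost: 30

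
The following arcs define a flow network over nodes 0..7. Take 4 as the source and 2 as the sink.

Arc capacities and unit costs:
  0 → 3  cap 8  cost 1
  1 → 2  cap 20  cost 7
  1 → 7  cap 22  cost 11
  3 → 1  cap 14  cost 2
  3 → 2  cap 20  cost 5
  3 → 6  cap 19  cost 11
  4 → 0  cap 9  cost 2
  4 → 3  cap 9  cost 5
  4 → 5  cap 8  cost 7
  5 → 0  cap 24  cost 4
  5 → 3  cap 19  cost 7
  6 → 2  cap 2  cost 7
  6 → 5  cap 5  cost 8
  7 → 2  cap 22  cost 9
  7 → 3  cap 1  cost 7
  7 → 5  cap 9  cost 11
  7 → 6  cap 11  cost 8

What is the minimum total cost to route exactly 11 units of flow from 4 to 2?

Minimum cost for 11 units: 94

shortest-cost path #1: 4→0→3→2 push 8 @ unit cost 8 (adds 64)
shortest-cost path #2: 4→3→2 push 3 @ unit cost 10 (adds 30)
total cost = 94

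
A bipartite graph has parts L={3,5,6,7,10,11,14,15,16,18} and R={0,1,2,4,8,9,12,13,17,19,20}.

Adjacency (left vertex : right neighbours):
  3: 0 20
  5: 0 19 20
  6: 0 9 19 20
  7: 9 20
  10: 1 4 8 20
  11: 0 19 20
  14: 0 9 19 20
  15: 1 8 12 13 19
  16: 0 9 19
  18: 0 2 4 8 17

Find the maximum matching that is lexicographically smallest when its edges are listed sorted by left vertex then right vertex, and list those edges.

Lex-smallest maximum matching: {(3,0), (5,19), (6,9), (7,20), (10,1), (15,8), (18,2)}

|M| = 7 (so the lex-smallest maximum matching has 7 edges)
process left vertices in ascending order; for each, take the smallest-labelled available neighbour that still permits 7 edges overall, or leave it unmatched if none does
lex-smallest matching: {3-0, 5-19, 6-9, 7-20, 10-1, 15-8, 18-2}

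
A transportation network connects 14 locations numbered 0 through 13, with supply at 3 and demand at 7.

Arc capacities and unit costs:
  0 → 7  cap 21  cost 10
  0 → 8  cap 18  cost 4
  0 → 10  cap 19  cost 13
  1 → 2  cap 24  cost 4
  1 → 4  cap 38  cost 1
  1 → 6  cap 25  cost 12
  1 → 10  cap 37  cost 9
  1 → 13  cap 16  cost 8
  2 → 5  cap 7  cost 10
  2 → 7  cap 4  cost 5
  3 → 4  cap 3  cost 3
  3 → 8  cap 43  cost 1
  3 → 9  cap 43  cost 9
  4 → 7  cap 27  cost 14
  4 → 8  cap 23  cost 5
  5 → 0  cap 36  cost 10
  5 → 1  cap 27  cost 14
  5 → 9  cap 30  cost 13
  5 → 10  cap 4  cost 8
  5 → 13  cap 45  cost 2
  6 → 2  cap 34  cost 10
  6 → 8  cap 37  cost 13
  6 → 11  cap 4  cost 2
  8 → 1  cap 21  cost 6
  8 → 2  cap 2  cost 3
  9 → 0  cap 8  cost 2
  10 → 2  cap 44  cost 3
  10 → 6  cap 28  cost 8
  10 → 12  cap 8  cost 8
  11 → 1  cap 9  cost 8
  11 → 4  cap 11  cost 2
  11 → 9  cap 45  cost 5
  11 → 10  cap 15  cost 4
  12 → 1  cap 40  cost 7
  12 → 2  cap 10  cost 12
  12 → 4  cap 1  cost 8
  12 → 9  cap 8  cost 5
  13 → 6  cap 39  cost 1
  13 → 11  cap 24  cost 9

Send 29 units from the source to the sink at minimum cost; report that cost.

Minimum cost for 29 units: 577

shortest-cost path #1: 3→8→2→7 push 2 @ unit cost 9 (adds 18)
shortest-cost path #2: 3→8→1→2→7 push 2 @ unit cost 16 (adds 32)
shortest-cost path #3: 3→4→7 push 3 @ unit cost 17 (adds 51)
shortest-cost path #4: 3→9→0→7 push 8 @ unit cost 21 (adds 168)
shortest-cost path #5: 3→8→1→4→7 push 14 @ unit cost 22 (adds 308)
total cost = 577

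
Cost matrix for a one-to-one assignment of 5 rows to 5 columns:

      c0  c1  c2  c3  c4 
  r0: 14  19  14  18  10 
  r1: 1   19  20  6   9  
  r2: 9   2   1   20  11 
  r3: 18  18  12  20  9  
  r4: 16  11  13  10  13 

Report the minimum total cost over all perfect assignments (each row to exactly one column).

optimal assignment: row0→col4 (cost 10), row1→col0 (cost 1), row2→col1 (cost 2), row3→col2 (cost 12), row4→col3 (cost 10)
total = 10 + 1 + 2 + 12 + 10 = 35

Minimum assignment cost: 35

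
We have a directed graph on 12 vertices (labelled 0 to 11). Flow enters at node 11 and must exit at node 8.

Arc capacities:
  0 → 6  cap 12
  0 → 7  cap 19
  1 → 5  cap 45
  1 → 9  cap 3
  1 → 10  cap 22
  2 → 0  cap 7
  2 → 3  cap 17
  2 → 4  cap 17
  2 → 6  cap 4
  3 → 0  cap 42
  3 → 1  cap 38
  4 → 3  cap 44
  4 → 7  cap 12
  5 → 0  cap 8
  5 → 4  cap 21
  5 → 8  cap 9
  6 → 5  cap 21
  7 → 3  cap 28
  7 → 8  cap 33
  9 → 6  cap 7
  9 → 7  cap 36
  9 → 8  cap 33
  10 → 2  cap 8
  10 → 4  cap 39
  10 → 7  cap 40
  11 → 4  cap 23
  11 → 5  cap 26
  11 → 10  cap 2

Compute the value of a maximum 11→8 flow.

Maximum flow value: 45

augment #1: 11→5→8 bottleneck 9, total now 9
augment #2: 11→4→7→8 bottleneck 12, total now 21
augment #3: 11→10→7→8 bottleneck 2, total now 23
augment #4: 11→5→0→7→8 bottleneck 8, total now 31
augment #5: 11→4→3→0→7→8 bottleneck 11, total now 42
augment #6: 11→5→4→3→1→9→8 bottleneck 3, total now 45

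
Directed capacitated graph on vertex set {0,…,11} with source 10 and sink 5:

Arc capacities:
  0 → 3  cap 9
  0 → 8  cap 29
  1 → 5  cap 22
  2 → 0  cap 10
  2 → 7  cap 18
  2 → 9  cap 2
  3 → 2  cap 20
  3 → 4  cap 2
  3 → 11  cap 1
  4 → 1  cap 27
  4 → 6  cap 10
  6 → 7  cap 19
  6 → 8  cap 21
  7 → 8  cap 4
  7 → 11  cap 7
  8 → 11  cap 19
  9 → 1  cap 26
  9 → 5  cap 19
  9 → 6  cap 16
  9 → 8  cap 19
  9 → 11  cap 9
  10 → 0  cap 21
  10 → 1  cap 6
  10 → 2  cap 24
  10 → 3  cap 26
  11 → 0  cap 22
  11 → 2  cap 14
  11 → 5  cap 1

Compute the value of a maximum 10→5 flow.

Maximum flow value: 11

augment #1: 10→1→5 bottleneck 6, total now 6
augment #2: 10→2→9→5 bottleneck 2, total now 8
augment #3: 10→3→11→5 bottleneck 1, total now 9
augment #4: 10→3→4→1→5 bottleneck 2, total now 11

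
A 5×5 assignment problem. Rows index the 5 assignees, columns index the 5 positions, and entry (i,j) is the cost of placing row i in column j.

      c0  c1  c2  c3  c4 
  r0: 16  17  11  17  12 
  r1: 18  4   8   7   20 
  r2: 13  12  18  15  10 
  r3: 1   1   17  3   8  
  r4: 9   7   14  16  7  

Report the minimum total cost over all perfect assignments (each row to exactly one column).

optimal assignment: row0→col2 (cost 11), row1→col3 (cost 7), row2→col4 (cost 10), row3→col0 (cost 1), row4→col1 (cost 7)
total = 11 + 7 + 10 + 1 + 7 = 36

Minimum assignment cost: 36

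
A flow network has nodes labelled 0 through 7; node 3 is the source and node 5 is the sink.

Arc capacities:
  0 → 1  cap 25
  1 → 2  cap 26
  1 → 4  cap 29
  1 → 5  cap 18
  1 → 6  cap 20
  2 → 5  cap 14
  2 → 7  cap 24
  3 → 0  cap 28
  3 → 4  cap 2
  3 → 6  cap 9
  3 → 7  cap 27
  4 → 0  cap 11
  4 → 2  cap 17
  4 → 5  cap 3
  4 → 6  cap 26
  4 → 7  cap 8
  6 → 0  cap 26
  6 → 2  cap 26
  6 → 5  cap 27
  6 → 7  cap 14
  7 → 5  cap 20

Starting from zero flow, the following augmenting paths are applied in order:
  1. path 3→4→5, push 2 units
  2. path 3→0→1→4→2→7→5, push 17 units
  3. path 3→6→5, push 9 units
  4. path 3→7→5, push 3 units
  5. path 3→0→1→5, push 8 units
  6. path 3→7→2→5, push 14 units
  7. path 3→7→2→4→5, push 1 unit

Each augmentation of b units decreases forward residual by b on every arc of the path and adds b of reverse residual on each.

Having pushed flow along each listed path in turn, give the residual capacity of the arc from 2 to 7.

Residual capacity of (2,7): 22

after path 1 (3→4→5, push 2): res(2,7)=24
after path 2 (3→0→1→4→2→7→5, push 17): res(2,7)=7
after path 3 (3→6→5, push 9): res(2,7)=7
after path 4 (3→7→5, push 3): res(2,7)=7
after path 5 (3→0→1→5, push 8): res(2,7)=7
after path 6 (3→7→2→5, push 14): res(2,7)=21
after path 7 (3→7→2→4→5, push 1): res(2,7)=22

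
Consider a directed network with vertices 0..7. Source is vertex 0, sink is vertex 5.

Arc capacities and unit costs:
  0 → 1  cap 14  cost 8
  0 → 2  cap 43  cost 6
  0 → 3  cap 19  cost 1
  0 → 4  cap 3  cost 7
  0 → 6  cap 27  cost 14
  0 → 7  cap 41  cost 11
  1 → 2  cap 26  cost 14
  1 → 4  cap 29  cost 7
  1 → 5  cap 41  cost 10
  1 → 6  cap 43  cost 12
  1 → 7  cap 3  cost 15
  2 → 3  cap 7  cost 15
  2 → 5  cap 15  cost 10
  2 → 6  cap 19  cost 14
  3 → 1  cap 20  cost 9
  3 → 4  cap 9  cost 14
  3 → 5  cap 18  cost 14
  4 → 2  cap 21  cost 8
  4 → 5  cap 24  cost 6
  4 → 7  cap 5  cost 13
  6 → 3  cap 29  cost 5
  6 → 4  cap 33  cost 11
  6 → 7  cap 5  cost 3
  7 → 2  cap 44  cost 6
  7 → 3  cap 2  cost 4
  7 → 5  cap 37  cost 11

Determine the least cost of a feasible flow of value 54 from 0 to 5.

Minimum cost for 54 units: 887

shortest-cost path #1: 0→4→5 push 3 @ unit cost 13 (adds 39)
shortest-cost path #2: 0→3→5 push 18 @ unit cost 15 (adds 270)
shortest-cost path #3: 0→2→5 push 15 @ unit cost 16 (adds 240)
shortest-cost path #4: 0→1→5 push 14 @ unit cost 18 (adds 252)
shortest-cost path #5: 0→3→1→5 push 1 @ unit cost 20 (adds 20)
shortest-cost path #6: 0→7→5 push 3 @ unit cost 22 (adds 66)
total cost = 887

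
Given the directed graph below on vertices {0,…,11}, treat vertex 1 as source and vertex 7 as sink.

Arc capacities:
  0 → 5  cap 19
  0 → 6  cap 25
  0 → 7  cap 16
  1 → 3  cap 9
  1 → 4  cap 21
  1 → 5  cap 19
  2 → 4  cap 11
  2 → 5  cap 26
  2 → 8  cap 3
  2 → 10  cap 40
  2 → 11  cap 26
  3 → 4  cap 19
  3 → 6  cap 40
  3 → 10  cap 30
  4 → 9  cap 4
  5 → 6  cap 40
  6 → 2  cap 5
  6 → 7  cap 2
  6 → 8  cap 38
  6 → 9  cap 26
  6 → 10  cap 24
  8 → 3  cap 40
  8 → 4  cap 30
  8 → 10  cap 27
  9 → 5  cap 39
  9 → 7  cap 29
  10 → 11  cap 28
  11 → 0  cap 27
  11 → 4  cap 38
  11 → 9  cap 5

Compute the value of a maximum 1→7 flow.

augment #1: 1→3→6→7 bottleneck 2, total now 2
augment #2: 1→4→9→7 bottleneck 4, total now 6
augment #3: 1→3→6→9→7 bottleneck 7, total now 13
augment #4: 1→5→6→9→7 bottleneck 18, total now 31
augment #5: 1→5→6→2→11→0→7 bottleneck 1, total now 32

Maximum flow value: 32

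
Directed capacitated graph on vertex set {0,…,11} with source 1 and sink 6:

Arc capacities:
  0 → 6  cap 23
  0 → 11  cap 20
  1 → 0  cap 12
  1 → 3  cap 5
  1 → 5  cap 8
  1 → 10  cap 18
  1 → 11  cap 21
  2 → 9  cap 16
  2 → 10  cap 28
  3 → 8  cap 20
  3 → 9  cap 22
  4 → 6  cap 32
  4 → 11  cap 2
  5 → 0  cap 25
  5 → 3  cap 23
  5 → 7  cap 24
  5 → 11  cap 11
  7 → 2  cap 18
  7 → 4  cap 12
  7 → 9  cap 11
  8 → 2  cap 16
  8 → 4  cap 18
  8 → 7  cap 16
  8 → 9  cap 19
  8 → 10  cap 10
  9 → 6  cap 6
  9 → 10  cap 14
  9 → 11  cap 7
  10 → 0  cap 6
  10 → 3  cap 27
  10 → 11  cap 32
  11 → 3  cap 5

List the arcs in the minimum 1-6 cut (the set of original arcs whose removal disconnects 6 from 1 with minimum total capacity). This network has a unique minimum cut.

augment #1: 1→0→6 push 12
augment #2: 1→3→9→6 push 5
augment #3: 1→5→0→6 push 8
augment #4: 1→10→0→6 push 3
augment #5: 1→10→3→9→6 push 1
augment #6: 1→10→3→8→4→6 push 14
augment #7: 1→11→3→8→4→6 push 4
augment #8: 1→11→3→8→7→4→6 push 1
max flow = 48; residual-reachable set from 1 gives S-side
cut edges (S→T): {(1,0), (1,3), (1,5), (1,10), (11,3)} total cap 48

Min-cut arcs: {(1,0), (1,3), (1,5), (1,10), (11,3)} (total capacity 48)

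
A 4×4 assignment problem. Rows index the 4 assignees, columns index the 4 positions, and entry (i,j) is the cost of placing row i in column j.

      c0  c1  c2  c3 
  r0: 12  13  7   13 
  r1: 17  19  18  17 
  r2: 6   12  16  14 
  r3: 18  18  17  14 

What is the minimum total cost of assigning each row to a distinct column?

Minimum assignment cost: 46

optimal assignment: row0→col2 (cost 7), row1→col1 (cost 19), row2→col0 (cost 6), row3→col3 (cost 14)
total = 7 + 19 + 6 + 14 = 46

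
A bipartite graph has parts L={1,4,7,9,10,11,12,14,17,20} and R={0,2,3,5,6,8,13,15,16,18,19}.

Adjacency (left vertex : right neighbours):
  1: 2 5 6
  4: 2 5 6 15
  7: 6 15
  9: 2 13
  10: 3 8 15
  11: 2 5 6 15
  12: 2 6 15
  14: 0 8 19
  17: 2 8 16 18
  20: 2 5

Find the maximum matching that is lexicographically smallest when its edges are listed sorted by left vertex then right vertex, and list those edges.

Lex-smallest maximum matching: {(1,2), (4,5), (7,6), (9,13), (10,3), (11,15), (14,0), (17,8)}

|M| = 8 (so the lex-smallest maximum matching has 8 edges)
process left vertices in ascending order; for each, take the smallest-labelled available neighbour that still permits 8 edges overall, or leave it unmatched if none does
lex-smallest matching: {1-2, 4-5, 7-6, 9-13, 10-3, 11-15, 14-0, 17-8}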